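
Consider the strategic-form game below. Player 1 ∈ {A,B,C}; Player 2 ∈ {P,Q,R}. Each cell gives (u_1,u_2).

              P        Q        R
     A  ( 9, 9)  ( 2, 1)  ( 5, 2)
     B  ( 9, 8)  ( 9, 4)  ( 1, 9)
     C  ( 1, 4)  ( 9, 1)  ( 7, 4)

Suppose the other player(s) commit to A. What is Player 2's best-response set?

P2 best: {P}

u_2(P vs A) = 9
u_2(Q vs A) = 1
u_2(R vs A) = 2
max payoff 9 at {P}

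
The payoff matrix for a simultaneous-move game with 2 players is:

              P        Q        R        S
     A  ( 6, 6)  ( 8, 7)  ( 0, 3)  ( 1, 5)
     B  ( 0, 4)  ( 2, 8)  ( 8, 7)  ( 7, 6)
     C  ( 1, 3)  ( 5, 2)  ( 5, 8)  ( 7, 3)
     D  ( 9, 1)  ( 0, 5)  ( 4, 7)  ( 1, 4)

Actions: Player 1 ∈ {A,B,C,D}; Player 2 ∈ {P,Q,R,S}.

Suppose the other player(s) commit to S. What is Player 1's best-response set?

argmax u_1 = {B,C}

u_1(A vs S) = 1
u_1(B vs S) = 7
u_1(C vs S) = 7
u_1(D vs S) = 1
max payoff 7 at {B,C}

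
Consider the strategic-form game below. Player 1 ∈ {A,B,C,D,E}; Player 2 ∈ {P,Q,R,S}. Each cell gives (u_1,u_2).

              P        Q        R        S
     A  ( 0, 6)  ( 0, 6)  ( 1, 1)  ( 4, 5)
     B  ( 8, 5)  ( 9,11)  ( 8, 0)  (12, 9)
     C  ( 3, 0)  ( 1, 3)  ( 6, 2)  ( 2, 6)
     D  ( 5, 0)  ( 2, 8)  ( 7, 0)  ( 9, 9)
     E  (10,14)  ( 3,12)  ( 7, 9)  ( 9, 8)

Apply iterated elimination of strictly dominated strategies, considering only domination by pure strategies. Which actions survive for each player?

Survivors P1:{B,E} P2:{P,Q}

P1 drop A (B beats it: P:8>0 Q:9>0 R:8>1 S:12>4)
P1 drop C (B beats it: P:8>3 Q:9>1 R:8>6 S:12>2)
P1 drop D (B beats it: P:8>5 Q:9>2 R:8>7 S:12>9)
P2 drop R (P beats it: B:5>0 E:14>9)
P2 drop S (Q beats it: B:11>9 E:12>8)
P1→{B,E} P2→{P,Q}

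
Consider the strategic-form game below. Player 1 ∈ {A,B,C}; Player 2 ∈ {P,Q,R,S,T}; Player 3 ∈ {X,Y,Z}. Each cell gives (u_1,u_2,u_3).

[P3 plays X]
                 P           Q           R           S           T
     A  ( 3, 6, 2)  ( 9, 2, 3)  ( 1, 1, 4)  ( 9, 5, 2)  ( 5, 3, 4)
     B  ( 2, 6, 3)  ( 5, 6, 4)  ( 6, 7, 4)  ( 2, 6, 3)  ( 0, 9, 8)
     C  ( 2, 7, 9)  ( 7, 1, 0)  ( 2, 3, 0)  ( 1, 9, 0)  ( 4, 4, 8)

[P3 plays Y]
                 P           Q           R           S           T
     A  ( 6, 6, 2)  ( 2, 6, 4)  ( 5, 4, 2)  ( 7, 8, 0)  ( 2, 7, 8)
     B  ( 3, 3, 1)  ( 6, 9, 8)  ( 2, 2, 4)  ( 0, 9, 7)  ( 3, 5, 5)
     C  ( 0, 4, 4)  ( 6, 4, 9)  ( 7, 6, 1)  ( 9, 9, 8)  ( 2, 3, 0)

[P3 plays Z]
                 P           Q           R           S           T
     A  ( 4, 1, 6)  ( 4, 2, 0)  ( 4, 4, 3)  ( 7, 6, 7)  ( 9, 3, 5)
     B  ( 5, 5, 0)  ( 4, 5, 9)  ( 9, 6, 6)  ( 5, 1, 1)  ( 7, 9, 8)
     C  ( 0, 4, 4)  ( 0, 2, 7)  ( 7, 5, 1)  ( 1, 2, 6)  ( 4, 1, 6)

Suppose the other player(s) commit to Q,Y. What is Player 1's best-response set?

argmax u_1 = {B,C}

u_1(A vs Q,Y) = 2
u_1(B vs Q,Y) = 6
u_1(C vs Q,Y) = 6
max payoff 6 at {B,C}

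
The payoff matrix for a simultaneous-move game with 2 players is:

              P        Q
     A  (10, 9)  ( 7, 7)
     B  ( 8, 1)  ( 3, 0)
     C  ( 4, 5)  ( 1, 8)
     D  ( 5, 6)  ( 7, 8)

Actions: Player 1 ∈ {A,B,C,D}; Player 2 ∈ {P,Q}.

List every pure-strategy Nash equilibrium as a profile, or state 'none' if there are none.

(A,P): NE
(A,Q): not NE [P2→P gives 9>7]
(B,P): not NE [P1→A gives 10>8]
(B,Q): not NE [P1→D gives 7>3; P2→P gives 1>0]
(C,P): not NE [P1→A gives 10>4; P2→Q gives 8>5]
(C,Q): not NE [P1→D gives 7>1]
(D,P): not NE [P1→A gives 10>5; P2→Q gives 8>6]
(D,Q): NE

Nash profiles: (A,P), (D,Q)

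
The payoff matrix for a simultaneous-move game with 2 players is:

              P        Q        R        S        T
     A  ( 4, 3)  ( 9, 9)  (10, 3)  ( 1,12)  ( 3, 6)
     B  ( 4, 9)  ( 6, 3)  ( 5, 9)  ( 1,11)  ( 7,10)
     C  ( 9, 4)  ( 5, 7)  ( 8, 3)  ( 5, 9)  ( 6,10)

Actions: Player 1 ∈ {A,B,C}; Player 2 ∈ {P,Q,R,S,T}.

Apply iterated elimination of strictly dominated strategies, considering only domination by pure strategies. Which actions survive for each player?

P2 drop P (S beats it: A:12>3 B:11>9 C:9>4)
P2 drop Q (S beats it: A:12>9 B:11>3 C:9>7)
P2 drop R (S beats it: A:12>3 B:11>9 C:9>3)
P1 drop A (C beats it: S:5>1 T:6>3)
P1→{B,C} P2→{S,T}

Remaining: P1:{B,C} P2:{S,T}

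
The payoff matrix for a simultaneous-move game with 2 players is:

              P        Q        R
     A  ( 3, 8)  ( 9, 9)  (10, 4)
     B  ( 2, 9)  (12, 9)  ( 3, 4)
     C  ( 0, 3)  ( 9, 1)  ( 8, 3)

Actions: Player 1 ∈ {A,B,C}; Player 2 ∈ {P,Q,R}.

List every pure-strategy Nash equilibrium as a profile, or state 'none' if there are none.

NE set: (B,Q)

(A,P): not NE [P2→Q gives 9>8]
(A,Q): not NE [P1→B gives 12>9]
(A,R): not NE [P2→Q gives 9>4]
(B,P): not NE [P1→A gives 3>2]
(B,Q): NE
(B,R): not NE [P1→A gives 10>3; P2→Q gives 9>4]
(C,P): not NE [P1→A gives 3>0]
(C,Q): not NE [P1→B gives 12>9; P2→R gives 3>1]
(C,R): not NE [P1→A gives 10>8]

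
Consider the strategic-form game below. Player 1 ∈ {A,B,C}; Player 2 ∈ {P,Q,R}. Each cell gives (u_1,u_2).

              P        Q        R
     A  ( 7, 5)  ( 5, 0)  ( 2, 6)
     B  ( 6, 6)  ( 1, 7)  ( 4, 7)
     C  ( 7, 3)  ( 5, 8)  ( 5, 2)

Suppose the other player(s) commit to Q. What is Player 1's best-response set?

P1 best: {A,C}

u_1(A vs Q) = 5
u_1(B vs Q) = 1
u_1(C vs Q) = 5
max payoff 5 at {A,C}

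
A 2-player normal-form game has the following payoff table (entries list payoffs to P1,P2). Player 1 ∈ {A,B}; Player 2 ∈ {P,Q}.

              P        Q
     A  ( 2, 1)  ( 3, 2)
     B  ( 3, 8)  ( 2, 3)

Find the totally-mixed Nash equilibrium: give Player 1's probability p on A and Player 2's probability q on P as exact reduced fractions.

P1 indiff ⇒ q·2+(1-q)·3 = q·3+(1-q)·2 ⇒ q(-1) = (1-q)(-1) ⇒ q = 1/2
P2 indiff ⇒ p·1+(1-p)·8 = p·2+(1-p)·3 ⇒ p(-1) = (1-p)(-5) ⇒ p = 5/6

p=5/6, q=1/2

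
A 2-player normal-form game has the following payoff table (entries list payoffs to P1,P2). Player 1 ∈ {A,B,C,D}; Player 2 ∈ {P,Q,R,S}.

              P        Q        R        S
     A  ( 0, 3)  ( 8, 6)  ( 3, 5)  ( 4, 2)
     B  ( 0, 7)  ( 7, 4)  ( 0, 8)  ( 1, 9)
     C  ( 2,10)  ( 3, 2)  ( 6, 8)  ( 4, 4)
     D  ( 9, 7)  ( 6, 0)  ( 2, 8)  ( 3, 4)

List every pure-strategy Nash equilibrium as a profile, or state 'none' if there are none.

Nash profiles: (A,Q)

(A,P): not NE [P1→D gives 9>0; P2→Q gives 6>3]
(A,Q): NE
(A,R): not NE [P1→C gives 6>3; P2→Q gives 6>5]
(A,S): not NE [P2→Q gives 6>2]
(B,P): not NE [P1→D gives 9>0; P2→S gives 9>7]
(B,Q): not NE [P1→A gives 8>7; P2→S gives 9>4]
(B,R): not NE [P1→C gives 6>0; P2→S gives 9>8]
(B,S): not NE [P1→C gives 4>1]
(C,P): not NE [P1→D gives 9>2]
(C,Q): not NE [P1→A gives 8>3; P2→P gives 10>2]
(C,R): not NE [P2→P gives 10>8]
(C,S): not NE [P2→P gives 10>4]
(D,P): not NE [P2→R gives 8>7]
(D,Q): not NE [P1→A gives 8>6; P2→R gives 8>0]
(D,R): not NE [P1→C gives 6>2]
(D,S): not NE [P1→C gives 4>3; P2→R gives 8>4]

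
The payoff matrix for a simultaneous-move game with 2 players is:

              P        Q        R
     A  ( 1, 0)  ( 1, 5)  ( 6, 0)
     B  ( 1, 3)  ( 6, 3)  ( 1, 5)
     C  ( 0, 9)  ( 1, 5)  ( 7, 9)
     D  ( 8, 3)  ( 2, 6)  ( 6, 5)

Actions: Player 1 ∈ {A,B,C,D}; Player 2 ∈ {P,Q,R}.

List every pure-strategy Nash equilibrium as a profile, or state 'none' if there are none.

(A,P): not NE [P1→D gives 8>1; P2→Q gives 5>0]
(A,Q): not NE [P1→B gives 6>1]
(A,R): not NE [P1→C gives 7>6; P2→Q gives 5>0]
(B,P): not NE [P1→D gives 8>1; P2→R gives 5>3]
(B,Q): not NE [P2→R gives 5>3]
(B,R): not NE [P1→C gives 7>1]
(C,P): not NE [P1→D gives 8>0]
(C,Q): not NE [P1→B gives 6>1; P2→R gives 9>5]
(C,R): NE
(D,P): not NE [P2→Q gives 6>3]
(D,Q): not NE [P1→B gives 6>2]
(D,R): not NE [P1→C gives 7>6; P2→Q gives 6>5]

PSNE = {(C,R)}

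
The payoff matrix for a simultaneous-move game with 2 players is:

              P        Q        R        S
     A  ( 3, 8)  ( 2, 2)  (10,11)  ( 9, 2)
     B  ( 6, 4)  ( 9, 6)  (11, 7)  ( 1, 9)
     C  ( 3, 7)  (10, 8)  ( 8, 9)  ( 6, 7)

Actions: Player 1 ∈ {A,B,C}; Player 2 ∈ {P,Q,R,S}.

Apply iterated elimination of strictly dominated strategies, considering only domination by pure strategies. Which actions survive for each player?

P2 drop P (R beats it: A:11>8 B:7>4 C:9>7)
P2 drop Q (R beats it: A:11>2 B:7>6 C:9>8)
P1 drop C (A beats it: R:10>8 S:9>6)
P1→{A,B} P2→{R,S}

Remaining: P1:{A,B} P2:{R,S}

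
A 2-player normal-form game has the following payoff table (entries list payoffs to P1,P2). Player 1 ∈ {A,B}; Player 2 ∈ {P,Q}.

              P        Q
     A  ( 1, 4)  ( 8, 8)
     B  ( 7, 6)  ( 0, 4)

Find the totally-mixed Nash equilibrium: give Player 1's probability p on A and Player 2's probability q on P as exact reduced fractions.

p=1/3, q=4/7

P1 indiff ⇒ q·1+(1-q)·8 = q·7+(1-q)·0 ⇒ q(-6) = (1-q)(-8) ⇒ q = 4/7
P2 indiff ⇒ p·4+(1-p)·6 = p·8+(1-p)·4 ⇒ p(-4) = (1-p)(-2) ⇒ p = 1/3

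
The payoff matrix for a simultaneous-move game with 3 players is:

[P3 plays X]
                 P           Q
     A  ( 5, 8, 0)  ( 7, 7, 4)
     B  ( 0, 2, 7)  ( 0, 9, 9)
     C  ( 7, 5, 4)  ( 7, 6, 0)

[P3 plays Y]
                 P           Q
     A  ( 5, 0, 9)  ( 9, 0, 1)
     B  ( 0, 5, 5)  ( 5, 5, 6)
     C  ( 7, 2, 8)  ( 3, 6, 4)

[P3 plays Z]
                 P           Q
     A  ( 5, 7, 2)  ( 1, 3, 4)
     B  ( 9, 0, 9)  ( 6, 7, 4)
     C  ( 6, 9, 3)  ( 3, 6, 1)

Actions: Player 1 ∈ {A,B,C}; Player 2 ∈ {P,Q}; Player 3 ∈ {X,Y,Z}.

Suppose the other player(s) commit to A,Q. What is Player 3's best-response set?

argmax u_3 = {X,Z}

u_3(X vs A,Q) = 4
u_3(Y vs A,Q) = 1
u_3(Z vs A,Q) = 4
max payoff 4 at {X,Z}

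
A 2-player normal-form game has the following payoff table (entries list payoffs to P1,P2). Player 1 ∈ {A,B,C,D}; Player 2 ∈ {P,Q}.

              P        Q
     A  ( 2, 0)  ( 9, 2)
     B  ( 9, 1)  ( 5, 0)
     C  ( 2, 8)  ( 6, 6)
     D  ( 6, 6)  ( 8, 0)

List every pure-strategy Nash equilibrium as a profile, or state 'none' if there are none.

(A,P): not NE [P1→B gives 9>2; P2→Q gives 2>0]
(A,Q): NE
(B,P): NE
(B,Q): not NE [P1→A gives 9>5; P2→P gives 1>0]
(C,P): not NE [P1→B gives 9>2]
(C,Q): not NE [P1→A gives 9>6; P2→P gives 8>6]
(D,P): not NE [P1→B gives 9>6]
(D,Q): not NE [P1→A gives 9>8; P2→P gives 6>0]

NE set: (A,Q), (B,P)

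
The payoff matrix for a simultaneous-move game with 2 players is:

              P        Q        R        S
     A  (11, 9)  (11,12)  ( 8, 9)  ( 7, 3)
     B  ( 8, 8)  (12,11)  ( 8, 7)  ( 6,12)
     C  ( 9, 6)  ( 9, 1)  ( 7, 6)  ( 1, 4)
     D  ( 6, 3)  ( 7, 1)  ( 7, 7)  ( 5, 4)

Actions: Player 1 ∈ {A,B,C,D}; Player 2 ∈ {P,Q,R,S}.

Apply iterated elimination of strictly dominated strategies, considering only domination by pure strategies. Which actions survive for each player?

IESDS → P1:{A,B} P2:{Q,S}

P1 drop C (A beats it: P:11>9 Q:11>9 R:8>7 S:7>1)
P1 drop D (A beats it: P:11>6 Q:11>7 R:8>7 S:7>5)
P2 drop P (Q beats it: A:12>9 B:11>8)
P2 drop R (Q beats it: A:12>9 B:11>7)
P1→{A,B} P2→{Q,S}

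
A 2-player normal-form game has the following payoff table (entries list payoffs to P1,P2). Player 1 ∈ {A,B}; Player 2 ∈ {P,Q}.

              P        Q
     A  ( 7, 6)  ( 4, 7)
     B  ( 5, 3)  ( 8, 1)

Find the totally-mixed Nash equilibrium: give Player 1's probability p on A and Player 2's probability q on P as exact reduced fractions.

P1 indiff ⇒ q·7+(1-q)·4 = q·5+(1-q)·8 ⇒ q(2) = (1-q)(4) ⇒ q = 2/3
P2 indiff ⇒ p·6+(1-p)·3 = p·7+(1-p)·1 ⇒ p(-1) = (1-p)(-2) ⇒ p = 2/3

p=2/3, q=2/3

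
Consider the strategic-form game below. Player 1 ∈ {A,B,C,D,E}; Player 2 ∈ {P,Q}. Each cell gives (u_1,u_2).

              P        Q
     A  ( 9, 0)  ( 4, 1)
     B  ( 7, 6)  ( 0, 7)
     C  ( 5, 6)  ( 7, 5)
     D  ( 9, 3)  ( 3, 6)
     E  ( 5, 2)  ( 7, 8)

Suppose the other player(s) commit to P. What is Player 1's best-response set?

u_1(A vs P) = 9
u_1(B vs P) = 7
u_1(C vs P) = 5
u_1(D vs P) = 9
u_1(E vs P) = 5
max payoff 9 at {A,D}

P1 best: {A,D}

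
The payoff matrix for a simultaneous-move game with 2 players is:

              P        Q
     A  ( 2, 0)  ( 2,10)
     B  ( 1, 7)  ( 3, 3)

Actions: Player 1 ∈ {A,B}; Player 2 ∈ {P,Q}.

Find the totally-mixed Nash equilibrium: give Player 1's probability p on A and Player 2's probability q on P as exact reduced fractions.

P1 indiff ⇒ q·2+(1-q)·2 = q·1+(1-q)·3 ⇒ q(1) = (1-q)(1) ⇒ q = 1/2
P2 indiff ⇒ p·0+(1-p)·7 = p·10+(1-p)·3 ⇒ p(-10) = (1-p)(-4) ⇒ p = 2/7

(p,q) = (2/7, 1/2)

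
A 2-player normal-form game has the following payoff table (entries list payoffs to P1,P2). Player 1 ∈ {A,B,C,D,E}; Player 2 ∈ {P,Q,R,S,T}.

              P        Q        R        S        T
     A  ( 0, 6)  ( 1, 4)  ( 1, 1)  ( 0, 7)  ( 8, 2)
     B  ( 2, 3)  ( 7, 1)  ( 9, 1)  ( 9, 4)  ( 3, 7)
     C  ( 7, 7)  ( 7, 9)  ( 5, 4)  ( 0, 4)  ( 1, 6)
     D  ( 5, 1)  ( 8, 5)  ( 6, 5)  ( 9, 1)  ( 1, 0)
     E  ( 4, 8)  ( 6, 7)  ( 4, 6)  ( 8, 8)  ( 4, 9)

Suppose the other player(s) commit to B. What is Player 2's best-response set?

u_2(P vs B) = 3
u_2(Q vs B) = 1
u_2(R vs B) = 1
u_2(S vs B) = 4
u_2(T vs B) = 7
max payoff 7 at {T}

BR_2 = {T}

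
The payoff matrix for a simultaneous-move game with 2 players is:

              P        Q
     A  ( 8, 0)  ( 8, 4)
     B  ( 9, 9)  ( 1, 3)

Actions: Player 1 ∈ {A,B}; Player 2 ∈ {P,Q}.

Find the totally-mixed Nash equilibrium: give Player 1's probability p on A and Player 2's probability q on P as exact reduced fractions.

P1 mixes 3/5 on A; P2 mixes 7/8 on P

P1 indiff ⇒ q·8+(1-q)·8 = q·9+(1-q)·1 ⇒ q(-1) = (1-q)(-7) ⇒ q = 7/8
P2 indiff ⇒ p·0+(1-p)·9 = p·4+(1-p)·3 ⇒ p(-4) = (1-p)(-6) ⇒ p = 3/5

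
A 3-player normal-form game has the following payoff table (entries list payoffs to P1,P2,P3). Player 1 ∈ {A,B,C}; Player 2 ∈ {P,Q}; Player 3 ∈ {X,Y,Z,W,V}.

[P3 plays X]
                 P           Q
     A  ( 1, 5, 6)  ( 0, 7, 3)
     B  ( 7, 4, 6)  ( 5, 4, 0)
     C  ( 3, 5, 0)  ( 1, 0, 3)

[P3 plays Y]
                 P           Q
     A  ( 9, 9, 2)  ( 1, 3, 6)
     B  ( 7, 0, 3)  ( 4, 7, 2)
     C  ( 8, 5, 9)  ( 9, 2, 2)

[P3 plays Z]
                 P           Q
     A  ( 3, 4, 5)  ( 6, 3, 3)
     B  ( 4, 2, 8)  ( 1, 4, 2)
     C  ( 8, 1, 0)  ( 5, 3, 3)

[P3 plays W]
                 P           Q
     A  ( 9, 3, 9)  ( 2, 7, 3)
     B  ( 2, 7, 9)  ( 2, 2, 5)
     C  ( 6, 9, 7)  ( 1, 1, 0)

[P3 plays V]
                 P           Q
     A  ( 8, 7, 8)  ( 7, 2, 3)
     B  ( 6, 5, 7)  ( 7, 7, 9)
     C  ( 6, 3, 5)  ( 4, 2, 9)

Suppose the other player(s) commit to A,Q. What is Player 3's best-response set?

u_3(X vs A,Q) = 3
u_3(Y vs A,Q) = 6
u_3(Z vs A,Q) = 3
u_3(W vs A,Q) = 3
u_3(V vs A,Q) = 3
max payoff 6 at {Y}

BR_3 = {Y}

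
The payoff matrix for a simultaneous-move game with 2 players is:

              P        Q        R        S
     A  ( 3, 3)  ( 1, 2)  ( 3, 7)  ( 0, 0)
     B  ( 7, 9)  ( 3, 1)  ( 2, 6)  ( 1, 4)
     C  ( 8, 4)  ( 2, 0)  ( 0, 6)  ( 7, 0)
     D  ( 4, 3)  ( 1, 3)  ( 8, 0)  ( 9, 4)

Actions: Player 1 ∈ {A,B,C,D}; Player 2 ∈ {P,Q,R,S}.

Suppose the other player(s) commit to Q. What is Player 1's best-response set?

P1 best: {B}

u_1(A vs Q) = 1
u_1(B vs Q) = 3
u_1(C vs Q) = 2
u_1(D vs Q) = 1
max payoff 3 at {B}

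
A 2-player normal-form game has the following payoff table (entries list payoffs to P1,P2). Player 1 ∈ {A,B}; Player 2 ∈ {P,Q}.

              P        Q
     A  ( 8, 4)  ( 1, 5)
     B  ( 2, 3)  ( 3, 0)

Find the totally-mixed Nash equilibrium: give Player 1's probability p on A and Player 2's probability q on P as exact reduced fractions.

(p,q) = (3/4, 1/4)

P1 indiff ⇒ q·8+(1-q)·1 = q·2+(1-q)·3 ⇒ q(6) = (1-q)(2) ⇒ q = 1/4
P2 indiff ⇒ p·4+(1-p)·3 = p·5+(1-p)·0 ⇒ p(-1) = (1-p)(-3) ⇒ p = 3/4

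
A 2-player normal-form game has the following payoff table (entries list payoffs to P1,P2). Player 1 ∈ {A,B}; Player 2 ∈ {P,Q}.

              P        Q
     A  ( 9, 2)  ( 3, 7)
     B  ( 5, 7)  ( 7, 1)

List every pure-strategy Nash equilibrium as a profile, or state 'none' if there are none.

(A,P): not NE [P2→Q gives 7>2]
(A,Q): not NE [P1→B gives 7>3]
(B,P): not NE [P1→A gives 9>5]
(B,Q): not NE [P2→P gives 7>1]

PSNE: ∅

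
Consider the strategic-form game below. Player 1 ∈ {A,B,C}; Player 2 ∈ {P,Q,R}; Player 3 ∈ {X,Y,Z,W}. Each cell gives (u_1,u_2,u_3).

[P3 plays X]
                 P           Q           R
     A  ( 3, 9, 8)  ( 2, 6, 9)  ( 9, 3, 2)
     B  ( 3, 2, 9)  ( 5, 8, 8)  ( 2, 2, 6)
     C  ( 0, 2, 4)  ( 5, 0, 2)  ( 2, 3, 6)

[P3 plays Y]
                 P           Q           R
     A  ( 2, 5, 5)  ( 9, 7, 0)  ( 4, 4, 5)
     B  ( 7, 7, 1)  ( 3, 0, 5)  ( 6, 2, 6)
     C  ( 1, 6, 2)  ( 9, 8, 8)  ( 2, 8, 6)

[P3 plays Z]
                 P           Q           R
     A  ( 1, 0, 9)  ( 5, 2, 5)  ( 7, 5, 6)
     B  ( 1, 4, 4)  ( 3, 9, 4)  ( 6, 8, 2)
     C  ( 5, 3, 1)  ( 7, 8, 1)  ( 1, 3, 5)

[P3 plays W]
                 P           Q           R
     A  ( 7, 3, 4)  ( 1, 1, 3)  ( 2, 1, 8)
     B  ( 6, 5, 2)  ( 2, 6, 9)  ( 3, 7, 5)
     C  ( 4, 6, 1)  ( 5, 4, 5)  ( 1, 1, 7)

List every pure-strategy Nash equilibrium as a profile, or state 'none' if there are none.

(A,P,X): not NE [P3→Z gives 9>8]
(A,P,Y): not NE [P1→B gives 7>2; P2→Q gives 7>5; P3→Z gives 9>5]
(A,P,Z): not NE [P1→C gives 5>1; P2→R gives 5>0]
(A,P,W): not NE [P3→Z gives 9>4]
(A,Q,X): not NE [P1→C gives 5>2; P2→P gives 9>6]
(A,Q,Y): not NE [P3→X gives 9>0]
(A,Q,Z): not NE [P1→C gives 7>5; P2→R gives 5>2; P3→X gives 9>5]
(A,Q,W): not NE [P1→C gives 5>1; P2→P gives 3>1; P3→X gives 9>3]
(A,R,X): not NE [P2→P gives 9>3; P3→W gives 8>2]
(A,R,Y): not NE [P1→B gives 6>4; P2→Q gives 7>4; P3→W gives 8>5]
(A,R,Z): not NE [P3→W gives 8>6]
(A,R,W): not NE [P1→B gives 3>2; P2→P gives 3>1]
(B,P,X): not NE [P2→Q gives 8>2]
(B,P,Y): not NE [P3→X gives 9>1]
(B,P,Z): not NE [P1→C gives 5>1; P2→Q gives 9>4; P3→X gives 9>4]
(B,P,W): not NE [P1→A gives 7>6; P2→R gives 7>5; P3→X gives 9>2]
(B,Q,X): not NE [P3→W gives 9>8]
(B,Q,Y): not NE [P1→C gives 9>3; P2→P gives 7>0; P3→W gives 9>5]
(B,Q,Z): not NE [P1→C gives 7>3; P3→W gives 9>4]
(B,Q,W): not NE [P1→C gives 5>2; P2→R gives 7>6]
(B,R,X): not NE [P1→A gives 9>2; P2→Q gives 8>2]
(B,R,Y): not NE [P2→P gives 7>2]
(B,R,Z): not NE [P1→A gives 7>6; P2→Q gives 9>8; P3→Y gives 6>2]
(B,R,W): not NE [P3→Y gives 6>5]
(C,P,X): not NE [P1→B gives 3>0; P2→R gives 3>2]
(C,P,Y): not NE [P1→B gives 7>1; P2→R gives 8>6; P3→X gives 4>2]
(C,P,Z): not NE [P2→Q gives 8>3; P3→X gives 4>1]
(C,P,W): not NE [P1→A gives 7>4; P3→X gives 4>1]
(C,Q,X): not NE [P2→R gives 3>0; P3→Y gives 8>2]
(C,Q,Y): NE
(C,Q,Z): not NE [P3→Y gives 8>1]
(C,Q,W): not NE [P2→P gives 6>4; P3→Y gives 8>5]
(C,R,X): not NE [P1→A gives 9>2; P3→W gives 7>6]
(C,R,Y): not NE [P1→B gives 6>2; P3→W gives 7>6]
(C,R,Z): not NE [P1→A gives 7>1; P2→Q gives 8>3; P3→W gives 7>5]
(C,R,W): not NE [P1→B gives 3>1; P2→P gives 6>1]

NE set: (C,Q,Y)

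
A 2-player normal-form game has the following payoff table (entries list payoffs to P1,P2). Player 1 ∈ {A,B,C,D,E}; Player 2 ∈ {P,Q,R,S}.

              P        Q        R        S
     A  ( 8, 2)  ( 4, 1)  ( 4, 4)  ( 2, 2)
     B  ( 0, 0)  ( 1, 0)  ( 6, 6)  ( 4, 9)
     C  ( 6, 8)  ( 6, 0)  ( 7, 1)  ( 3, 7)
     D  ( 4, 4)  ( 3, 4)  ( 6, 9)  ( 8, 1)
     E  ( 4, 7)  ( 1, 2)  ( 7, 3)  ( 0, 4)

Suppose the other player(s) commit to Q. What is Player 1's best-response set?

u_1(A vs Q) = 4
u_1(B vs Q) = 1
u_1(C vs Q) = 6
u_1(D vs Q) = 3
u_1(E vs Q) = 1
max payoff 6 at {C}

P1 best: {C}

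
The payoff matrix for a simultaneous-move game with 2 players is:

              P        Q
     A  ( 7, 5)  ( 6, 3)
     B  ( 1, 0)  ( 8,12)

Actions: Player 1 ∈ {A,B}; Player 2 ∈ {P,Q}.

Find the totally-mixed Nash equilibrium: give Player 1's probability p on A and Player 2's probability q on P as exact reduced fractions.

p=6/7, q=1/4

P1 indiff ⇒ q·7+(1-q)·6 = q·1+(1-q)·8 ⇒ q(6) = (1-q)(2) ⇒ q = 1/4
P2 indiff ⇒ p·5+(1-p)·0 = p·3+(1-p)·12 ⇒ p(2) = (1-p)(12) ⇒ p = 6/7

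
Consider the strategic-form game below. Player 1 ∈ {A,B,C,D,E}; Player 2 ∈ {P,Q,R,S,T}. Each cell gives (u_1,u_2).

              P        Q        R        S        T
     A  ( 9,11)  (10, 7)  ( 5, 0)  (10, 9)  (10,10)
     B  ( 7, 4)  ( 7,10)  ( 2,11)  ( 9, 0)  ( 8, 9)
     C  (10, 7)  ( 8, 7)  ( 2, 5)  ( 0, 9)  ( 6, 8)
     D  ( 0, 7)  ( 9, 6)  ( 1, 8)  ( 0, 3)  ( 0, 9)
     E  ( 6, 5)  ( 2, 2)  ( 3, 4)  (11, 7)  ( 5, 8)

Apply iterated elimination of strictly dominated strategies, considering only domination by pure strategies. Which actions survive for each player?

Survivors P1:{A,C,E} P2:{P,S,T}

P1 drop B (A beats it: P:9>7 Q:10>7 R:5>2 S:10>9 T:10>8)
P1 drop D (A beats it: P:9>0 Q:10>9 R:5>1 S:10>0 T:10>0)
P2 drop Q (S beats it: A:9>7 C:9>7 E:7>2)
P2 drop R (P beats it: A:11>0 C:7>5 E:5>4)
P1→{A,C,E} P2→{P,S,T}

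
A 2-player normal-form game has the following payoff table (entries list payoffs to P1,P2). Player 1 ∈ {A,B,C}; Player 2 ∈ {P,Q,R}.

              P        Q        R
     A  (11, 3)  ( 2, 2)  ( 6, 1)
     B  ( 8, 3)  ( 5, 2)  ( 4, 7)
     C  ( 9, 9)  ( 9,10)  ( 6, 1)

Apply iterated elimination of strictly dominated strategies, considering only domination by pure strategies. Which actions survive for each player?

IESDS → P1:{A,C} P2:{P,Q}

P1 drop B (C beats it: P:9>8 Q:9>5 R:6>4)
P2 drop R (P beats it: A:3>1 C:9>1)
P1→{A,C} P2→{P,Q}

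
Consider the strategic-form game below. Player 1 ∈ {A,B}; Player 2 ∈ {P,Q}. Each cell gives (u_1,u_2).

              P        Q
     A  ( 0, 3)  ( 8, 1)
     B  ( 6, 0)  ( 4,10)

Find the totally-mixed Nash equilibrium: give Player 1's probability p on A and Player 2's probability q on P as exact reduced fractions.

P1 indiff ⇒ q·0+(1-q)·8 = q·6+(1-q)·4 ⇒ q(-6) = (1-q)(-4) ⇒ q = 2/5
P2 indiff ⇒ p·3+(1-p)·0 = p·1+(1-p)·10 ⇒ p(2) = (1-p)(10) ⇒ p = 5/6

P1 mixes 5/6 on A; P2 mixes 2/5 on P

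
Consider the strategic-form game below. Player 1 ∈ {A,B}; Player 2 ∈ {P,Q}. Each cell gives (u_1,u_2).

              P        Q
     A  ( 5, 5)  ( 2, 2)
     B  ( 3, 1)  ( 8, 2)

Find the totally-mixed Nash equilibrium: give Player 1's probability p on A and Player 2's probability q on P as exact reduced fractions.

P1 indiff ⇒ q·5+(1-q)·2 = q·3+(1-q)·8 ⇒ q(2) = (1-q)(6) ⇒ q = 3/4
P2 indiff ⇒ p·5+(1-p)·1 = p·2+(1-p)·2 ⇒ p(3) = (1-p)(1) ⇒ p = 1/4

(p,q) = (1/4, 3/4)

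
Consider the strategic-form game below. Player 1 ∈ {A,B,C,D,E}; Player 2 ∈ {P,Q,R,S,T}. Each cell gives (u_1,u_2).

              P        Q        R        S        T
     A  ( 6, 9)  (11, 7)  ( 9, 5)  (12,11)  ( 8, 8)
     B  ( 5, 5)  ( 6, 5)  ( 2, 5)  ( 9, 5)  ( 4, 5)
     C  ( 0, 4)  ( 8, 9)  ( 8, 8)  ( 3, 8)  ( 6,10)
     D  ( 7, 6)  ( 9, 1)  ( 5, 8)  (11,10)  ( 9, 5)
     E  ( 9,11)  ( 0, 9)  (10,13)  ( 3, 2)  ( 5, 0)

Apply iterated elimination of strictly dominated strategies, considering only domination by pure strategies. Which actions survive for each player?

P1 drop B (A beats it: P:6>5 Q:11>6 R:9>2 S:12>9 T:8>4)
P1 drop C (A beats it: P:6>0 Q:11>8 R:9>8 S:12>3 T:8>6)
P2 drop Q (P beats it: A:9>7 D:6>1 E:11>9)
P2 drop T (P beats it: A:9>8 D:6>5 E:11>0)
P1→{A,D,E} P2→{P,R,S}

Survivors P1:{A,D,E} P2:{P,R,S}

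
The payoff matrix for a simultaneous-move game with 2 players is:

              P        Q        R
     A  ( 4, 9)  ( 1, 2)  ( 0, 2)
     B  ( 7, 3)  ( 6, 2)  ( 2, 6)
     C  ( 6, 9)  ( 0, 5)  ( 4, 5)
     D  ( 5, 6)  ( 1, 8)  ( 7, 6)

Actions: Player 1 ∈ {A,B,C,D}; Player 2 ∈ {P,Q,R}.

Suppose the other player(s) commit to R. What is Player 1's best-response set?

u_1(A vs R) = 0
u_1(B vs R) = 2
u_1(C vs R) = 4
u_1(D vs R) = 7
max payoff 7 at {D}

argmax u_1 = {D}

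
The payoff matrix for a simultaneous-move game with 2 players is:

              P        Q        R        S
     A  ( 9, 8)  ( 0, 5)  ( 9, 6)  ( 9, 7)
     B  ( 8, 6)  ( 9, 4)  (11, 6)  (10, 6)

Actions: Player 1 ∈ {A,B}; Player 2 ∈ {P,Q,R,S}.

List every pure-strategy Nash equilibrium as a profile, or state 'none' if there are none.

(A,P): NE
(A,Q): not NE [P1→B gives 9>0; P2→P gives 8>5]
(A,R): not NE [P1→B gives 11>9; P2→P gives 8>6]
(A,S): not NE [P1→B gives 10>9; P2→P gives 8>7]
(B,P): not NE [P1→A gives 9>8]
(B,Q): not NE [P2→S gives 6>4]
(B,R): NE
(B,S): NE

Nash profiles: (A,P), (B,R), (B,S)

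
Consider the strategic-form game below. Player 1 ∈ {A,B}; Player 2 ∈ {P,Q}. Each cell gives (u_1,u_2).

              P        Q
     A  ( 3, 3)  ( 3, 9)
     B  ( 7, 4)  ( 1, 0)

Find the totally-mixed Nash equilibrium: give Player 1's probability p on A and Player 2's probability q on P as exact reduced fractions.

P1 indiff ⇒ q·3+(1-q)·3 = q·7+(1-q)·1 ⇒ q(-4) = (1-q)(-2) ⇒ q = 1/3
P2 indiff ⇒ p·3+(1-p)·4 = p·9+(1-p)·0 ⇒ p(-6) = (1-p)(-4) ⇒ p = 2/5

(p,q) = (2/5, 1/3)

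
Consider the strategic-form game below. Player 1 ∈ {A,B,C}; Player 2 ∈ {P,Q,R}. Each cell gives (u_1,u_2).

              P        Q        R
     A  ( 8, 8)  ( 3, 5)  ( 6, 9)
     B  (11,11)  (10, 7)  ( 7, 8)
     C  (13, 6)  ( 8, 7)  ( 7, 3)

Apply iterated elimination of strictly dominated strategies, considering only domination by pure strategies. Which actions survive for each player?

Survivors P1:{B,C} P2:{P,Q}

P1 drop A (B beats it: P:11>8 Q:10>3 R:7>6)
P2 drop R (P beats it: B:11>8 C:6>3)
P1→{B,C} P2→{P,Q}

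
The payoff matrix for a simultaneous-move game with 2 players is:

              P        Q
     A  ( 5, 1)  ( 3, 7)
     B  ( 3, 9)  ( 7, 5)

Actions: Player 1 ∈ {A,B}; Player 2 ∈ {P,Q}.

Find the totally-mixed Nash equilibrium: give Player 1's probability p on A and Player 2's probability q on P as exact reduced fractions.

(p,q) = (2/5, 2/3)

P1 indiff ⇒ q·5+(1-q)·3 = q·3+(1-q)·7 ⇒ q(2) = (1-q)(4) ⇒ q = 2/3
P2 indiff ⇒ p·1+(1-p)·9 = p·7+(1-p)·5 ⇒ p(-6) = (1-p)(-4) ⇒ p = 2/5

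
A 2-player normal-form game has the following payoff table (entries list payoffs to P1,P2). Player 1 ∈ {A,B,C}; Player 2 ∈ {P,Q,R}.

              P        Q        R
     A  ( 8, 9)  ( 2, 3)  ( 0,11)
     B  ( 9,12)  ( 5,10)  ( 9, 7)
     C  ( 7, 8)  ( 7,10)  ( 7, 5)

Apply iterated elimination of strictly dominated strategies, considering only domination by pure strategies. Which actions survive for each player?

P1 drop A (B beats it: P:9>8 Q:5>2 R:9>0)
P2 drop R (P beats it: B:12>7 C:8>5)
P1→{B,C} P2→{P,Q}

Survivors P1:{B,C} P2:{P,Q}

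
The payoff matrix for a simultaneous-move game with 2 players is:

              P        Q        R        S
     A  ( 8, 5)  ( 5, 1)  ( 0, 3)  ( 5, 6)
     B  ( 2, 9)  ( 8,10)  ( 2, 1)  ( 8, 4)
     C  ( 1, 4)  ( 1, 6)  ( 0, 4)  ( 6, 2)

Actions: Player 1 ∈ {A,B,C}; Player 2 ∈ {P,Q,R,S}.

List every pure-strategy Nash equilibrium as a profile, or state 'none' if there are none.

(A,P): not NE [P2→S gives 6>5]
(A,Q): not NE [P1→B gives 8>5; P2→S gives 6>1]
(A,R): not NE [P1→B gives 2>0; P2→S gives 6>3]
(A,S): not NE [P1→B gives 8>5]
(B,P): not NE [P1→A gives 8>2; P2→Q gives 10>9]
(B,Q): NE
(B,R): not NE [P2→Q gives 10>1]
(B,S): not NE [P2→Q gives 10>4]
(C,P): not NE [P1→A gives 8>1; P2→Q gives 6>4]
(C,Q): not NE [P1→B gives 8>1]
(C,R): not NE [P1→B gives 2>0; P2→Q gives 6>4]
(C,S): not NE [P1→B gives 8>6; P2→Q gives 6>2]

Nash profiles: (B,Q)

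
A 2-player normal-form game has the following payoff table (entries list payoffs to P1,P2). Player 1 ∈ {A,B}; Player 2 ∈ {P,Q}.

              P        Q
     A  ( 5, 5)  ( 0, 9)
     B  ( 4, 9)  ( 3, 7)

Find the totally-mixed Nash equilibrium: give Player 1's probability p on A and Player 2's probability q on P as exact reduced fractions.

p=1/3, q=3/4

P1 indiff ⇒ q·5+(1-q)·0 = q·4+(1-q)·3 ⇒ q(1) = (1-q)(3) ⇒ q = 3/4
P2 indiff ⇒ p·5+(1-p)·9 = p·9+(1-p)·7 ⇒ p(-4) = (1-p)(-2) ⇒ p = 1/3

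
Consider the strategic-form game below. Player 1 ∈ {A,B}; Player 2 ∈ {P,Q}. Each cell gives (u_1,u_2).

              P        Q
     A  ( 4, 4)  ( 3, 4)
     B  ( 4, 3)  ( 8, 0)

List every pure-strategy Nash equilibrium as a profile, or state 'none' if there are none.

PSNE = {(A,P), (B,P)}

(A,P): NE
(A,Q): not NE [P1→B gives 8>3]
(B,P): NE
(B,Q): not NE [P2→P gives 3>0]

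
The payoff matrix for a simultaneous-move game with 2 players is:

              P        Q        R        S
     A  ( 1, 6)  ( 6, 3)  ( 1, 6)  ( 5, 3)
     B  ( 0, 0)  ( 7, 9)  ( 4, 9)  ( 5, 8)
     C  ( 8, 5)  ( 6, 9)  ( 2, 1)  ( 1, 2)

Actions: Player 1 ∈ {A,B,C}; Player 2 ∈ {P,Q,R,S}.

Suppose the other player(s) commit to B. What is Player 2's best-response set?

u_2(P vs B) = 0
u_2(Q vs B) = 9
u_2(R vs B) = 9
u_2(S vs B) = 8
max payoff 9 at {Q,R}

P2 best: {Q,R}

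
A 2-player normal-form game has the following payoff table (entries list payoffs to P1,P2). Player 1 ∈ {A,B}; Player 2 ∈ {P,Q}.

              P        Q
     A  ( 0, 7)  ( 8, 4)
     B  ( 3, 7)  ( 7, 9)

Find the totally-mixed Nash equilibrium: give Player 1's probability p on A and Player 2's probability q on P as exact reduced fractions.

P1 mixes 2/5 on A; P2 mixes 1/4 on P

P1 indiff ⇒ q·0+(1-q)·8 = q·3+(1-q)·7 ⇒ q(-3) = (1-q)(-1) ⇒ q = 1/4
P2 indiff ⇒ p·7+(1-p)·7 = p·4+(1-p)·9 ⇒ p(3) = (1-p)(2) ⇒ p = 2/5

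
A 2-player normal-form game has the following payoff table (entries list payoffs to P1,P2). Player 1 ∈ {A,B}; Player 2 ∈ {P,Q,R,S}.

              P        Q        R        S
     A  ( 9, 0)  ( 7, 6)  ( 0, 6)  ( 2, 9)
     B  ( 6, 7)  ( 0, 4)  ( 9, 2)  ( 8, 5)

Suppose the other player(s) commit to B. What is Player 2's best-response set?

P2 best: {P}

u_2(P vs B) = 7
u_2(Q vs B) = 4
u_2(R vs B) = 2
u_2(S vs B) = 5
max payoff 7 at {P}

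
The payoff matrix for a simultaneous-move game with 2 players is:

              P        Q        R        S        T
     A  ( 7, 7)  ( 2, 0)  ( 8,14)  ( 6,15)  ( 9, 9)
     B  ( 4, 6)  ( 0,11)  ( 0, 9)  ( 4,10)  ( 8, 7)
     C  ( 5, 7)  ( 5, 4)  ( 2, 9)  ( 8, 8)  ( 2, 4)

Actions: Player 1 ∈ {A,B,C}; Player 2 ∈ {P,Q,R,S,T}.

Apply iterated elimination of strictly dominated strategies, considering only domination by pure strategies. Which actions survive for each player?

Remaining: P1:{A,C} P2:{R,S}

P1 drop B (A beats it: P:7>4 Q:2>0 R:8>0 S:6>4 T:9>8)
P2 drop P (R beats it: A:14>7 C:9>7)
P2 drop Q (R beats it: A:14>0 C:9>4)
P2 drop T (R beats it: A:14>9 C:9>4)
P1→{A,C} P2→{R,S}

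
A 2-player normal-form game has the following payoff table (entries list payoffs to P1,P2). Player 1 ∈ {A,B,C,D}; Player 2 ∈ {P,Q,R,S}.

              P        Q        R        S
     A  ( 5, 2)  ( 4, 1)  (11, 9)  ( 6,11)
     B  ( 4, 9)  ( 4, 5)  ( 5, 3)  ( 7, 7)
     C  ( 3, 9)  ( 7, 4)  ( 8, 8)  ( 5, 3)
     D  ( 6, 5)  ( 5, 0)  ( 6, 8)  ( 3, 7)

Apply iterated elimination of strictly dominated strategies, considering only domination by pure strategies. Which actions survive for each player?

Survivors P1:{A,B,D} P2:{P,R,S}

P2 drop Q (P beats it: A:2>1 B:9>5 C:9>4 D:5>0)
P1 drop C (A beats it: P:5>3 R:11>8 S:6>5)
P1→{A,B,D} P2→{P,R,S}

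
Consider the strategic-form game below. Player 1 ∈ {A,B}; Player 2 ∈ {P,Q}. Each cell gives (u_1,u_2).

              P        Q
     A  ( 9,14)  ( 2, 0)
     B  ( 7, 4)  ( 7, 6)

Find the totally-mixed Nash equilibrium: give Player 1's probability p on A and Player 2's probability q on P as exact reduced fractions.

(p,q) = (1/8, 5/7)

P1 indiff ⇒ q·9+(1-q)·2 = q·7+(1-q)·7 ⇒ q(2) = (1-q)(5) ⇒ q = 5/7
P2 indiff ⇒ p·14+(1-p)·4 = p·0+(1-p)·6 ⇒ p(14) = (1-p)(2) ⇒ p = 1/8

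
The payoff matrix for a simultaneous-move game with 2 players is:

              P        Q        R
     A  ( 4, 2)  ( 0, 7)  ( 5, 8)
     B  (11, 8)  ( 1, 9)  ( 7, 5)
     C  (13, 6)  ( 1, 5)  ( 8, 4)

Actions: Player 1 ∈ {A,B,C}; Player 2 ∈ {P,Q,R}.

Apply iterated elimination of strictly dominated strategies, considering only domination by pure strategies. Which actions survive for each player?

IESDS → P1:{B,C} P2:{P,Q}

P1 drop A (B beats it: P:11>4 Q:1>0 R:7>5)
P2 drop R (P beats it: B:8>5 C:6>4)
P1→{B,C} P2→{P,Q}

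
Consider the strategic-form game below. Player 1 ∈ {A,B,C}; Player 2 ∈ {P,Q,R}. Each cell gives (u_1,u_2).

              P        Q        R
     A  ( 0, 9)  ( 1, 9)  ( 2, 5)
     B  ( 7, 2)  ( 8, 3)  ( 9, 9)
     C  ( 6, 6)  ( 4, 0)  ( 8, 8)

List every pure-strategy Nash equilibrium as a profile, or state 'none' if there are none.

(A,P): not NE [P1→B gives 7>0]
(A,Q): not NE [P1→B gives 8>1]
(A,R): not NE [P1→B gives 9>2; P2→Q gives 9>5]
(B,P): not NE [P2→R gives 9>2]
(B,Q): not NE [P2→R gives 9>3]
(B,R): NE
(C,P): not NE [P1→B gives 7>6; P2→R gives 8>6]
(C,Q): not NE [P1→B gives 8>4; P2→R gives 8>0]
(C,R): not NE [P1→B gives 9>8]

Nash profiles: (B,R)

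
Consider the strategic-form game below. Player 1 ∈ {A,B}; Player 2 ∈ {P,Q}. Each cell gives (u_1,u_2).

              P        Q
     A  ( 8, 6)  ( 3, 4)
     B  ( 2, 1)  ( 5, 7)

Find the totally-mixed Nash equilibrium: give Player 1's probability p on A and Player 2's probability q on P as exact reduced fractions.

P1 indiff ⇒ q·8+(1-q)·3 = q·2+(1-q)·5 ⇒ q(6) = (1-q)(2) ⇒ q = 1/4
P2 indiff ⇒ p·6+(1-p)·1 = p·4+(1-p)·7 ⇒ p(2) = (1-p)(6) ⇒ p = 3/4

p=3/4, q=1/4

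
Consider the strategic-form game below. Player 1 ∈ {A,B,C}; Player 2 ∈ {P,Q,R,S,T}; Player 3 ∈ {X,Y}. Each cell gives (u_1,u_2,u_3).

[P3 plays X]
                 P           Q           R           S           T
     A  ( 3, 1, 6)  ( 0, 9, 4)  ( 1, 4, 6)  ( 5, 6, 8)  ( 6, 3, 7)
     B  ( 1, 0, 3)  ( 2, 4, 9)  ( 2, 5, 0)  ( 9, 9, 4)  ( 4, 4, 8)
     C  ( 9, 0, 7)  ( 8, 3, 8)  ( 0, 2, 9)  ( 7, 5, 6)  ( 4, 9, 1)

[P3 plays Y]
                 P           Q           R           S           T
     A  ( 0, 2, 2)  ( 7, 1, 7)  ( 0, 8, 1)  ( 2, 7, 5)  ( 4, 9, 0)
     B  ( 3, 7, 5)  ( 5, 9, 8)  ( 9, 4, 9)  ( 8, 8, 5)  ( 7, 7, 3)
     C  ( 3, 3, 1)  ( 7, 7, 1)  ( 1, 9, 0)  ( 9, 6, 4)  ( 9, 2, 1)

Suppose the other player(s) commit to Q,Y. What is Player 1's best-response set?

u_1(A vs Q,Y) = 7
u_1(B vs Q,Y) = 5
u_1(C vs Q,Y) = 7
max payoff 7 at {A,C}

argmax u_1 = {A,C}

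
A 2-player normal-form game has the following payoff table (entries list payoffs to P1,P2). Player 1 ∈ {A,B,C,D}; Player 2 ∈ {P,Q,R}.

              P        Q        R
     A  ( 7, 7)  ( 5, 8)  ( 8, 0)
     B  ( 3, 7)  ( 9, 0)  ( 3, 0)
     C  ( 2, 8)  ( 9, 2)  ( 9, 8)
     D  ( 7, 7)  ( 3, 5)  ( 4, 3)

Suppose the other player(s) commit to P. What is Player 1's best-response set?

BR_1 = {A,D}

u_1(A vs P) = 7
u_1(B vs P) = 3
u_1(C vs P) = 2
u_1(D vs P) = 7
max payoff 7 at {A,D}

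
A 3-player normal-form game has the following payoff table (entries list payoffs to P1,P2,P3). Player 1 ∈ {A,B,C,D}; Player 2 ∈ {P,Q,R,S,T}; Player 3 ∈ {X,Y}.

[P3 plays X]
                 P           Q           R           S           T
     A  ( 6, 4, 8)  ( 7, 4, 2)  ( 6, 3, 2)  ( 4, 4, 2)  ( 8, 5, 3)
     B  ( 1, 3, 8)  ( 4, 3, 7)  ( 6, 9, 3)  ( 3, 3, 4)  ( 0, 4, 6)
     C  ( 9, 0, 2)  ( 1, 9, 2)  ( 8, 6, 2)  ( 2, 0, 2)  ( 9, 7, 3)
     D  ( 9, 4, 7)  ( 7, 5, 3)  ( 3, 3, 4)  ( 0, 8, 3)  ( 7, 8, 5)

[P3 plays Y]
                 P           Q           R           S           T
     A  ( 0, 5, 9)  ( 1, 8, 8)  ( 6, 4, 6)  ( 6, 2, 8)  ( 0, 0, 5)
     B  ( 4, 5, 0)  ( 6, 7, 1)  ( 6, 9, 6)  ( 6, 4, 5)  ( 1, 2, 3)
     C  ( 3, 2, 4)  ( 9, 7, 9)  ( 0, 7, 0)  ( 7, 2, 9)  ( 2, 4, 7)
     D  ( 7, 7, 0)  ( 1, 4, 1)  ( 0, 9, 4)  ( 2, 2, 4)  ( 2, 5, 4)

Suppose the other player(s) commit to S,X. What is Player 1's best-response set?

u_1(A vs S,X) = 4
u_1(B vs S,X) = 3
u_1(C vs S,X) = 2
u_1(D vs S,X) = 0
max payoff 4 at {A}

BR_1 = {A}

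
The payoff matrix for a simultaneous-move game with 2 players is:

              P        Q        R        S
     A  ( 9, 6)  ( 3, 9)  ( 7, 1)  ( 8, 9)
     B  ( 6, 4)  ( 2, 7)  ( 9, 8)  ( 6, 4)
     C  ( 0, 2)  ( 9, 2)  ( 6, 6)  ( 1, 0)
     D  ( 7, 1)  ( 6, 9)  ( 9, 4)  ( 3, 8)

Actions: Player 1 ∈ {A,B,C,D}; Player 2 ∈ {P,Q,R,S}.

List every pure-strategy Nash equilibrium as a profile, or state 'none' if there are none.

(A,P): not NE [P2→S gives 9>6]
(A,Q): not NE [P1→C gives 9>3]
(A,R): not NE [P1→D gives 9>7; P2→S gives 9>1]
(A,S): NE
(B,P): not NE [P1→A gives 9>6; P2→R gives 8>4]
(B,Q): not NE [P1→C gives 9>2; P2→R gives 8>7]
(B,R): NE
(B,S): not NE [P1→A gives 8>6; P2→R gives 8>4]
(C,P): not NE [P1→A gives 9>0; P2→R gives 6>2]
(C,Q): not NE [P2→R gives 6>2]
(C,R): not NE [P1→D gives 9>6]
(C,S): not NE [P1→A gives 8>1; P2→R gives 6>0]
(D,P): not NE [P1→A gives 9>7; P2→Q gives 9>1]
(D,Q): not NE [P1→C gives 9>6]
(D,R): not NE [P2→Q gives 9>4]
(D,S): not NE [P1→A gives 8>3; P2→Q gives 9>8]

Nash profiles: (A,S), (B,R)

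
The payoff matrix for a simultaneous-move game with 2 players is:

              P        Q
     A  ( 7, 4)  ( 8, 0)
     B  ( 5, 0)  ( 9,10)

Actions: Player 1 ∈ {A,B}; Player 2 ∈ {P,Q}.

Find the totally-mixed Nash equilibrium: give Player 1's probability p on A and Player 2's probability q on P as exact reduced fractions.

p=5/7, q=1/3

P1 indiff ⇒ q·7+(1-q)·8 = q·5+(1-q)·9 ⇒ q(2) = (1-q)(1) ⇒ q = 1/3
P2 indiff ⇒ p·4+(1-p)·0 = p·0+(1-p)·10 ⇒ p(4) = (1-p)(10) ⇒ p = 5/7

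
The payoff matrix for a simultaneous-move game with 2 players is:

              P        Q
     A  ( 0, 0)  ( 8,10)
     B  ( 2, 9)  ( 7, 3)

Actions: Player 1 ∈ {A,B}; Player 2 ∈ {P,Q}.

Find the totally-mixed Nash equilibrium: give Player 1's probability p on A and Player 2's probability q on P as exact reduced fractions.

P1 indiff ⇒ q·0+(1-q)·8 = q·2+(1-q)·7 ⇒ q(-2) = (1-q)(-1) ⇒ q = 1/3
P2 indiff ⇒ p·0+(1-p)·9 = p·10+(1-p)·3 ⇒ p(-10) = (1-p)(-6) ⇒ p = 3/8

(p,q) = (3/8, 1/3)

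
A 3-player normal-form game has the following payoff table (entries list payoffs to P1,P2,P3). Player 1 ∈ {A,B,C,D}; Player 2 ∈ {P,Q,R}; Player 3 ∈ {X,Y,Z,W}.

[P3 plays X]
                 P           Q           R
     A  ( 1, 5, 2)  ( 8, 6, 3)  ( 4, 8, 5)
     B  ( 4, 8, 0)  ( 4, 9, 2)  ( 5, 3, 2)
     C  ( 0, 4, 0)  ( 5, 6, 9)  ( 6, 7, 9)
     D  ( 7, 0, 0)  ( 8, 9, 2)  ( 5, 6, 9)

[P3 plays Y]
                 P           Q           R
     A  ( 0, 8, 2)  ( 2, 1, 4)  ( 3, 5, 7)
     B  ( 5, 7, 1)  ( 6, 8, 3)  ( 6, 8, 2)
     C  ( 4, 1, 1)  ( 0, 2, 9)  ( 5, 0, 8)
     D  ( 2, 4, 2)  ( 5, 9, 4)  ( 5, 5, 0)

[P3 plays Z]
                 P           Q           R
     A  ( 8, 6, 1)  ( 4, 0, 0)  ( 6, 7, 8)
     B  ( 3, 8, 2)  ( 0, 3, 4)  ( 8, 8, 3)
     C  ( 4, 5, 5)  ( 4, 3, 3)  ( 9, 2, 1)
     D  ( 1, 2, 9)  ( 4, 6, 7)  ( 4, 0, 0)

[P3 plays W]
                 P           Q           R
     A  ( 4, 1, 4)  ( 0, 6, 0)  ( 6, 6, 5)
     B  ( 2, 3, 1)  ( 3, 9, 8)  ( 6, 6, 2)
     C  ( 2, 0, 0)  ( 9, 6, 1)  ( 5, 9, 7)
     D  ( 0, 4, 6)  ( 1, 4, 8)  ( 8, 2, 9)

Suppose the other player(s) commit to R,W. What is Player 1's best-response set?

u_1(A vs R,W) = 6
u_1(B vs R,W) = 6
u_1(C vs R,W) = 5
u_1(D vs R,W) = 8
max payoff 8 at {D}

argmax u_1 = {D}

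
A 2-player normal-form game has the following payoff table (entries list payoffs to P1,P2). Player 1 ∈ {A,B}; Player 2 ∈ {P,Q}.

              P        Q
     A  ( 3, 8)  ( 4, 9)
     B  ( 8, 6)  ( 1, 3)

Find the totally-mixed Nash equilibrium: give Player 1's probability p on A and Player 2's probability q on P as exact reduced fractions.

(p,q) = (3/4, 3/8)

P1 indiff ⇒ q·3+(1-q)·4 = q·8+(1-q)·1 ⇒ q(-5) = (1-q)(-3) ⇒ q = 3/8
P2 indiff ⇒ p·8+(1-p)·6 = p·9+(1-p)·3 ⇒ p(-1) = (1-p)(-3) ⇒ p = 3/4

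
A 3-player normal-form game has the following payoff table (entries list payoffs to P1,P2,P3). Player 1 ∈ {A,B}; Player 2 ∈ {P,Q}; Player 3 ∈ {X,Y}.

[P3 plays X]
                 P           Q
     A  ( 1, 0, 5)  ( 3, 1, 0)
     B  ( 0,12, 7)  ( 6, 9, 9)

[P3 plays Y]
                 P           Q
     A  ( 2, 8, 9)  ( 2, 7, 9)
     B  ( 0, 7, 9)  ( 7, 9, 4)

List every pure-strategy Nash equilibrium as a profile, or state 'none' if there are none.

PSNE = {(A,P,Y)}

(A,P,X): not NE [P2→Q gives 1>0; P3→Y gives 9>5]
(A,P,Y): NE
(A,Q,X): not NE [P1→B gives 6>3; P3→Y gives 9>0]
(A,Q,Y): not NE [P1→B gives 7>2; P2→P gives 8>7]
(B,P,X): not NE [P1→A gives 1>0; P3→Y gives 9>7]
(B,P,Y): not NE [P1→A gives 2>0; P2→Q gives 9>7]
(B,Q,X): not NE [P2→P gives 12>9]
(B,Q,Y): not NE [P3→X gives 9>4]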